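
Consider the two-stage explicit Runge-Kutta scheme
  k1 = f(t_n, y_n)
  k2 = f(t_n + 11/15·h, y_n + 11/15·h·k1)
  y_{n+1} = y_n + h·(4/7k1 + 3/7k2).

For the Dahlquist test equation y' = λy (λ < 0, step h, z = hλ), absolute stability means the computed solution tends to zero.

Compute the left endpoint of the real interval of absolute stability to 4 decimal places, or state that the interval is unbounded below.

z* = -3.1818.

On y'=λy, z=hλ:
  k1=λy_n ⇒ h·k1=z·y_n;  k2=λ(1+11/15z)y_n ⇒ h·k2=z(1+11/15z)y_n
  y_{n+1}/y_n = 1 + 4/7z + 3/7z(1+11/15z) = 1 + z + 11/35z²
  R(z) = 1 + z + 11/35z².

Need |R(x)|<1, x<0.
x=-1.55: |R|=0.2051
R=1: x+11/35x²=0 ⇒ x=−35/11=-3.1818; min R=1−1/(4·11/35)=0.2045>−1
Confirm numerically:
  x=-3.113: |R|=0.93267 <1
  x=-2.501: |R|=0.46486 <1
  x=-2.498: |R|=0.46314 <1
  x=-1.289: |R|=0.23319 <1
  x=-3.419: |R|=1.25486 >1
  x=-3.393: |R|=1.22520 >1
  x=-3.324: |R|=1.14854 >1
Stable set (-3.1818, 0).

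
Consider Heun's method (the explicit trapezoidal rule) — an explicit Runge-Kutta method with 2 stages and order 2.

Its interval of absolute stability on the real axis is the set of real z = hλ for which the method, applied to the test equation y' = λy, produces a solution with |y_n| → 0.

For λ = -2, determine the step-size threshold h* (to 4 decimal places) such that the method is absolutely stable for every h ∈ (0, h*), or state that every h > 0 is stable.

On y'=λy, z=hλ:
  order 2, 2-stage ⇒ R(z)=1+z+z^2/2
  (e.g. R(-0.59)=0.58405, |R|=0.58405)

Need |R(x)|<1, x<0.
x=-0.59: |R|=0.5840
|R(-2.18)|=1.1962 |R(-1.79)|=0.8121 |R(-1.36)|=0.5648
Bisect:
  x_lo=-2.4742 |R|=1.5866  x_hi=-0.2827 |R|=0.7573
  mid=-1.37844 |R|=0.57161 →hi
  mid=-1.92632 |R|=0.92903 →hi
  mid=-2.20026 |R|=1.22031 →lo
  mid=-2.06329 |R|=1.06529 →lo
  mid=-1.99481 |R|=0.99482 →hi
  mid=-2.02905 |R|=1.02947 →lo
  mid=-2.01193 |R|=1.01200 →lo
  ...
  [-2.00002,-1.99989] ⇒ x*=-2.0000
So |R|<1 on (-2.0000, 0).

(-2.0000,0); λ=-2 ⇒ h* = 1.0000.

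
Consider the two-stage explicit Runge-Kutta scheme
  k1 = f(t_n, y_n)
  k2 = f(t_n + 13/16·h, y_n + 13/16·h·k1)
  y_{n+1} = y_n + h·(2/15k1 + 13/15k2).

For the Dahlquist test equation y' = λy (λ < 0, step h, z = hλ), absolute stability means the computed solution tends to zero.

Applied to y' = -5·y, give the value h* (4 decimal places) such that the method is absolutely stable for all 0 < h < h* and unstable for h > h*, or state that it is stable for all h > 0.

On y'=λy, z=hλ:
  k1=λy_n ⇒ h·k1=z·y_n;  k2=λ(1+13/16z)y_n ⇒ h·k2=z(1+13/16z)y_n
  y_{n+1}/y_n = 1 + 2/15z + 13/15z(1+13/16z) = 1 + z + 169/240z²
  Hence R(z) = 1 + z + 169/240z².

Find x<0 with |R(x)|<1.
x=-0.91: |R|=0.6731
R=1: x+169/240x²=0 ⇒ x=−240/169=-1.4201; min R=1−1/(4·169/240)=0.6450>−1
Confirm numerically:
  x=-1.396: |R|=0.97629 <1
  x=-0.919: |R|=0.67571 <1
  x=-0.885: |R|=0.66652 <1
  x=-1.896: |R|=1.63535 >1
  x=-1.810: |R|=1.49692 >1
Stable set (-1.4201, 0).

(-1.4201,0); λ=-5 ⇒ h* = (240/169)/5 = 0.2840.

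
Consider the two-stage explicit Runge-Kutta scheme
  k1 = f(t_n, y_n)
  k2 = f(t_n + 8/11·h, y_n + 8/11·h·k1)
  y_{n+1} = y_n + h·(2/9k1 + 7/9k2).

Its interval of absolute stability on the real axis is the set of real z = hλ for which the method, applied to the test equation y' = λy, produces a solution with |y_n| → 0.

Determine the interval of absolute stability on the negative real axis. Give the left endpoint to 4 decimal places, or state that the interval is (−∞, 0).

Set f=λy, z=hλ:
  k1=λy_n ⇒ h·k1=z·y_n;  k2=λ(1+8/11z)y_n ⇒ h·k2=z(1+8/11z)y_n
  y_{n+1}/y_n = 1 + 2/9z + 7/9z(1+8/11z) = 1 + z + 56/99z²
  so R(z) = 1 + z + 56/99z².

Boundary: |R(x)|=1, x<0.
x=-0.59: |R|=0.6069
R=1: x+56/99x²=0 ⇒ x=−99/56=-1.7679; min R=1−1/(4·56/99)=0.5580>−1
Confirm numerically:
  x=-1.633: |R|=0.87543 <1
  x=-1.362: |R|=0.68732 <1
  x=-0.934: |R|=0.55945 <1
  x=-0.782: |R|=0.56391 <1
  x=-2.187: |R|=1.51852 >1
  x=-1.932: |R|=1.17938 >1
So |R|<1 on (-1.7679, 0).

z∈(-1.7679,0).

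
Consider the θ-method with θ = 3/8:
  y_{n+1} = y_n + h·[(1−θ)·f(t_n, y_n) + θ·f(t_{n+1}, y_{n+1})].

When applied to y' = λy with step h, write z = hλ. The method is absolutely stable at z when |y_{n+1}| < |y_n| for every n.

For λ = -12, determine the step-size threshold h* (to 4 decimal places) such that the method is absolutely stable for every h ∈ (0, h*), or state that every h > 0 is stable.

Test eqn y'=λy, z=hλ:
  y_{n+1} = y_n + z·[5/8·y_n + 3/8·y_{n+1}] ⇒ (1 − 3/8z)y_{n+1} = (1 + 5/8z)y_n
  so R(z) = (1 + 5/8z)/(1 − 3/8z).

Need |R(x)|<1, x<0.
x=-0.95: |R|=0.2995
R=−1: 1+5/8x = −1+3/8x ⇒ -1/4x=2 ⇒ x=2/(-1/4)=-8.0000
Confirm numerically:
  x=-7.865: |R|=0.99145 <1
  x=-7.309: |R|=0.95382 <1
  x=-6.890: |R|=0.92257 <1
  x=-3.518: |R|=0.51687 <1
  x=-8.566: |R|=1.03359 >1
  x=-8.509: |R|=1.03036 >1
  x=-8.206: |R|=1.01263 >1
So |R|<1 on (-8.0000, 0).

(-8.0000,0); λ=-12 ⇒ h* = (8)/12 = 0.6667.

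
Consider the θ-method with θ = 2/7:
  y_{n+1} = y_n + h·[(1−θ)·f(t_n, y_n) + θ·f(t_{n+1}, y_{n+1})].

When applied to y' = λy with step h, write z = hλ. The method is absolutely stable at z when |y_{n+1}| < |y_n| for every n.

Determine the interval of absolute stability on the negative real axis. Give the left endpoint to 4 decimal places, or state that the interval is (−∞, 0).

z∈(-4.6667,0).

With y'=λy (z=hλ):
  y_{n+1} = y_n + z·[5/7·y_n + 2/7·y_{n+1}] ⇒ (1 − 2/7z)y_{n+1} = (1 + 5/7z)y_n
  so R(z) = (1 + 5/7z)/(1 − 2/7z).

Solve |R(x)|<1 on ℝ⁻.
x=-1.53: |R|=0.0646
R=−1: 1+5/7x = −1+2/7x ⇒ -3/7x=2 ⇒ x=2/(-3/7)=-4.6667
Confirm numerically:
  x=-4.167: |R|=0.90224 <1
  x=-4.080: |R|=0.88391 <1
  x=-3.570: |R|=0.76733 <1
  x=-4.890: |R|=1.03993 >1
  x=-4.707: |R|=1.00737 >1
Interval (-4.6667, 0).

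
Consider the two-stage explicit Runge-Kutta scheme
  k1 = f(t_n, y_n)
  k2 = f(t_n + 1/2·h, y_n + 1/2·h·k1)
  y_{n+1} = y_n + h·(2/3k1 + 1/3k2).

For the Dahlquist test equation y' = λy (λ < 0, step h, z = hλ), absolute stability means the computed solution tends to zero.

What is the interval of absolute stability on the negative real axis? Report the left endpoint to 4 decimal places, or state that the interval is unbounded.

With y'=λy (z=hλ):
  k1=λy_n ⇒ h·k1=z·y_n;  k2=λ(1+1/2z)y_n ⇒ h·k2=z(1+1/2z)y_n
  y_{n+1}/y_n = 1 + 2/3z + 1/3z(1+1/2z) = 1 + z + 1/6z²
  R(z) = 1 + z + 1/6z².

Boundary: |R(x)|=1, x<0.
x=-0.57: |R|=0.4842
R=1: x+1/6x²=0 ⇒ x=−6=-6.0000; min R=1−1/(4·1/6)=-0.5000>−1
Confirm numerically:
  x=-5.277: |R|=0.36412 <1
  x=-4.267: |R|=0.23245 <1
  x=-3.729: |R|=0.41143 <1
  x=-6.547: |R|=1.59687 >1
  x=-6.369: |R|=1.39169 >1
  x=-6.330: |R|=1.34815 >1
So |R|<1 on (-6.0000, 0).

z∈(-6.0000,0).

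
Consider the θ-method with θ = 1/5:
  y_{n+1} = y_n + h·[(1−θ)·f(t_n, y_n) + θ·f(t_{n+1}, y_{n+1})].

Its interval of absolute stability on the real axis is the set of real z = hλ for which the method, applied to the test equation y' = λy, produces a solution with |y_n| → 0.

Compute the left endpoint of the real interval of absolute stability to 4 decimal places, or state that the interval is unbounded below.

On y'=λy, z=hλ:
  y_{n+1} = y_n + z·[4/5·y_n + 1/5·y_{n+1}] ⇒ (1 − 1/5z)y_{n+1} = (1 + 4/5z)y_n
  so R(z) = (1 + 4/5z)/(1 − 1/5z).

Solve |R(x)|<1 on ℝ⁻.
x=-0.64: |R|=0.4326
R=−1: 1+4/5x = −1+1/5x ⇒ -3/5x=2 ⇒ x=2/(-3/5)=-3.3333
Confirm numerically:
  x=-3.095: |R|=0.91167 <1
  x=-2.092: |R|=0.47490 <1
  x=-1.911: |R|=0.38258 <1
  x=-3.629: |R|=1.10279 >1
  x=-3.568: |R|=1.08217 >1
Interval (-3.3333, 0).

z* = -3.3333.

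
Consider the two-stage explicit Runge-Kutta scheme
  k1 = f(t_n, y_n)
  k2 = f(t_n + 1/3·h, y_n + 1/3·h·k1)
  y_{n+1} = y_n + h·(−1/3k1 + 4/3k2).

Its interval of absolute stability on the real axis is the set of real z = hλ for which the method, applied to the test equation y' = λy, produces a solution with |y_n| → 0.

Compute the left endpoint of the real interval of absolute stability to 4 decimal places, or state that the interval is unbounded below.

left endpoint -2.2500.

Set f=λy, z=hλ:
  k1=λy_n ⇒ h·k1=z·y_n;  k2=λ(1+1/3z)y_n ⇒ h·k2=z(1+1/3z)y_n
  y_{n+1}/y_n = 1 − 1/3z + 4/3z(1+1/3z) = 1 + z + 4/9z²
  ⇒ R(z) = 1 + z + 4/9z².

Need |R(x)|<1, x<0.
x=-1.33: |R|=0.4562
R=1: x+4/9x²=0 ⇒ x=−9/4=-2.2500; min R=1−1/(4·4/9)=0.4375>−1
Confirm numerically:
  x=-2.061: |R|=0.82688 <1
  x=-2.020: |R|=0.79351 <1
  x=-1.899: |R|=0.70376 <1
  x=-1.021: |R|=0.44231 <1
  x=-2.822: |R|=1.71742 >1
  x=-2.454: |R|=1.22250 >1
  x=-2.372: |R|=1.12862 >1
Interval (-2.2500, 0).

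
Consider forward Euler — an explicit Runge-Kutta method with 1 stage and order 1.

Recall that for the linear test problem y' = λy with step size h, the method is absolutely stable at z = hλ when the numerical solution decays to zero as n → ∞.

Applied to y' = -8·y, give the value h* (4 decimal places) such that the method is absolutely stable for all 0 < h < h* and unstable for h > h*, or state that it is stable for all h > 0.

(-2.0000,0); λ=-8 ⇒ h* = 0.2500.

With y'=λy (z=hλ):
  order 1, 1-stage ⇒ R(z)=1+z
  (e.g. R(-0.83)=0.17000, |R|=0.17000)

Find x<0 with |R(x)|<1.
x=-0.83: |R|=0.1700
|R(-1.2)|=0.2000 |R(-1.1)|=0.1000 |R(-1.03)|=0.0300
Bisect:
  x_lo=-2.7686 |R|=1.7686  x_hi=-0.2663 |R|=0.7337
  mid=-1.51742 |R|=0.51742 →hi
  mid=-2.14299 |R|=1.14299 →lo
  mid=-1.83021 |R|=0.83021 →hi
  mid=-1.98660 |R|=0.98660 →hi
  mid=-2.06479 |R|=1.06479 →lo
  mid=-2.02570 |R|=1.02570 →lo
  mid=-2.00615 |R|=1.00615 →lo
  ...
  [-2.00004,-1.99989] ⇒ x*=-2.0000
So |R|<1 on (-2.0000, 0).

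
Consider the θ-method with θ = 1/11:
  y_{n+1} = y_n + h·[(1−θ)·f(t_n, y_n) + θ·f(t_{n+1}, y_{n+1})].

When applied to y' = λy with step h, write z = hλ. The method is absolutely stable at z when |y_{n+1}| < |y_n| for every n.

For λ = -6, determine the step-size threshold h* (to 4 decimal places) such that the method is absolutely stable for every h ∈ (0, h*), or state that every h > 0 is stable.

On y'=λy, z=hλ:
  y_{n+1} = y_n + z·[10/11·y_n + 1/11·y_{n+1}] ⇒ (1 − 1/11z)y_{n+1} = (1 + 10/11z)y_n
  ⇒ R(z) = (1 + 10/11z)/(1 − 1/11z).

Solve |R(x)|<1 on ℝ⁻.
x=-0.68: |R|=0.3596
R=−1: 1+10/11x = −1+1/11x ⇒ -9/11x=2 ⇒ x=2/(-9/11)=-2.4444
Confirm numerically:
  x=-1.496: |R|=0.31690 <1
  x=-1.104: |R|=0.00330 <1
  x=-1.084: |R|=0.01324 <1
  x=-0.996: |R|=0.08670 <1
  x=-3.020: |R|=1.36947 >1
Stable set (-2.4444, 0).

(-2.4444,0); λ=-6 ⇒ h* = (22/9)/6 = 0.4074.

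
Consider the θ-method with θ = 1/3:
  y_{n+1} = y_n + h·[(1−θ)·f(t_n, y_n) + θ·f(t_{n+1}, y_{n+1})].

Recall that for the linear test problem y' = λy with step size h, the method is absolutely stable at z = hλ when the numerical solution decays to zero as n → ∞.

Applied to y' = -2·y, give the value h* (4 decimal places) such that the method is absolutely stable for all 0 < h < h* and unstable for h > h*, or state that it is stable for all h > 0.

(-6.0000,0); λ=-2 ⇒ h* = (6)/2 = 3.0000.

Set f=λy, z=hλ:
  y_{n+1} = y_n + z·[2/3·y_n + 1/3·y_{n+1}] ⇒ (1 − 1/3z)y_{n+1} = (1 + 2/3z)y_n
  so R(z) = (1 + 2/3z)/(1 − 1/3z).

Need |R(x)|<1, x<0.
x=-0.83: |R|=0.3499
R=−1: 1+2/3x = −1+1/3x ⇒ -1/3x=2 ⇒ x=2/(-1/3)=-6.0000
Confirm numerically:
  x=-5.793: |R|=0.97646 <1
  x=-5.353: |R|=0.92254 <1
  x=-4.821: |R|=0.84925 <1
  x=-6.486: |R|=1.05123 >1
  x=-6.456: |R|=1.04822 >1
So |R|<1 on (-6.0000, 0).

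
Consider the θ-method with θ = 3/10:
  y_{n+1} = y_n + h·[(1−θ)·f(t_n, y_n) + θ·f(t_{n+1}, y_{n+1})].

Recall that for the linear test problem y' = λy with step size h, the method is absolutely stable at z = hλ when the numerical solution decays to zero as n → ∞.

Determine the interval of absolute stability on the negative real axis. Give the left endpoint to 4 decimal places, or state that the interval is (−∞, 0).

With y'=λy (z=hλ):
  y_{n+1} = y_n + z·[7/10·y_n + 3/10·y_{n+1}] ⇒ (1 − 3/10z)y_{n+1} = (1 + 7/10z)y_n
  Hence R(z) = (1 + 7/10z)/(1 − 3/10z).

Boundary: |R(x)|=1, x<0.
x=-0.57: |R|=0.5132
R=−1: 1+7/10x = −1+3/10x ⇒ -2/5x=2 ⇒ x=2/(-2/5)=-5.0000
Confirm numerically:
  x=-4.420: |R|=0.90026 <1
  x=-3.459: |R|=0.69750 <1
  x=-2.760: |R|=0.50985 <1
  x=-5.138: |R|=1.02172 >1
  x=-5.069: |R|=1.01095 >1
So |R|<1 on (-5.0000, 0).

z∈(-5.0000,0).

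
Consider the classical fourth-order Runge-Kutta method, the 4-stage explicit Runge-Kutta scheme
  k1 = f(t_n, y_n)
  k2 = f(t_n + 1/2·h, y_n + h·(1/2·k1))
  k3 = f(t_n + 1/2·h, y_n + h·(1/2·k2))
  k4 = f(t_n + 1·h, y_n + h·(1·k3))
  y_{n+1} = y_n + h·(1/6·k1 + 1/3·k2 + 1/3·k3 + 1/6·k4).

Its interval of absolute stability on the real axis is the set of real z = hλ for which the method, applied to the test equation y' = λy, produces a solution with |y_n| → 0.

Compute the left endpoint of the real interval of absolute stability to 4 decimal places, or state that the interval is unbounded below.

On y'=λy, z=hλ:
  order 4, 4-stage ⇒ R(z)=1+z+z^2/2+z^3/6+z^4/24
  (e.g. R(-1.55)=0.27110, |R|=0.27110)

Need |R(x)|<1, x<0.
x=-1.55: |R|=0.2711
|R(-1.93)|=0.3124 |R(-1.08)|=0.3499 |R(-0.98)|=0.3818
Bisect:
  x_lo=-3.3926 |R|=2.3741  x_hi=-0.2810 |R|=0.7551
  mid=-1.83681 |R|=0.29156 →hi
  mid=-2.61472 |R|=0.77185 →hi
  mid=-3.00368 |R|=1.38237 →lo
  mid=-2.80920 |R|=1.03664 →lo
  mid=-2.71196 |R|=0.89495 →hi
  mid=-2.76058 |R|=0.96337 →hi
  mid=-2.78489 |R|=0.99939 →hi
  mid=-2.79704 |R|=1.01786 →lo
  mid=-2.79097 |R|=1.00859 →lo
  ...
  [-2.78546,-2.78527] ⇒ x*=-2.7853
Interval (-2.7853, 0).

z* = -2.7853.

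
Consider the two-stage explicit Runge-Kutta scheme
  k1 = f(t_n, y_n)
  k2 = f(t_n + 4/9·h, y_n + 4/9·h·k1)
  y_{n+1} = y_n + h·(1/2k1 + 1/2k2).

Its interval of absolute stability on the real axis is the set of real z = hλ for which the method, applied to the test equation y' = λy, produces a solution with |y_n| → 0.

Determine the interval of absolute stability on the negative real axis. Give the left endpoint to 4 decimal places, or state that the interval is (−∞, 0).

With y'=λy (z=hλ):
  k1=λy_n ⇒ h·k1=z·y_n;  k2=λ(1+4/9z)y_n ⇒ h·k2=z(1+4/9z)y_n
  y_{n+1}/y_n = 1 + 1/2z + 1/2z(1+4/9z) = 1 + z + 2/9z²
  R(z) = 1 + z + 2/9z².

Boundary: |R(x)|=1, x<0.
x=-0.53: |R|=0.5324
R=1: x+2/9x²=0 ⇒ x=−9/2=-4.5000; min R=1−1/(4·2/9)=-0.1250>−1
Confirm numerically:
  x=-2.900: |R|=0.03111 <1
  x=-2.752: |R|=0.06900 <1
  x=-2.663: |R|=0.08710 <1
  x=-5.089: |R|=1.66609 >1
  x=-4.790: |R|=1.30869 >1
Interval (-4.5000, 0).

z∈(-4.5000,0).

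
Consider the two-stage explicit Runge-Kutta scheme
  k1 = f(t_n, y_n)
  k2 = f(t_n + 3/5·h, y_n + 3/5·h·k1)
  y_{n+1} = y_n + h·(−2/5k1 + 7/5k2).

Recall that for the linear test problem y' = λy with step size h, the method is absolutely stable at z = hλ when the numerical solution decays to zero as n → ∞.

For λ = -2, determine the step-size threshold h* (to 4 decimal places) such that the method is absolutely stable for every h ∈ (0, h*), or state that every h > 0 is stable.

Set f=λy, z=hλ:
  k1=λy_n ⇒ h·k1=z·y_n;  k2=λ(1+3/5z)y_n ⇒ h·k2=z(1+3/5z)y_n
  y_{n+1}/y_n = 1 − 2/5z + 7/5z(1+3/5z) = 1 + z + 21/25z²
  ⇒ R(z) = 1 + z + 21/25z².

Boundary: |R(x)|=1, x<0.
x=-0.48: |R|=0.7135
R=1: x+21/25x²=0 ⇒ x=−25/21=-1.1905; min R=1−1/(4·21/25)=0.7024>−1
Confirm numerically:
  x=-0.948: |R|=0.80691 <1
  x=-0.714: |R|=0.71423 <1
  x=-0.660: |R|=0.70590 <1
  x=-0.605: |R|=0.70246 <1
  x=-1.680: |R|=1.69082 >1
  x=-1.622: |R|=1.58794 >1
  x=-1.306: |R|=1.12673 >1
Stable set (-1.1905, 0).

(-1.1905,0); λ=-2 ⇒ h* = (25/21)/2 = 0.5952.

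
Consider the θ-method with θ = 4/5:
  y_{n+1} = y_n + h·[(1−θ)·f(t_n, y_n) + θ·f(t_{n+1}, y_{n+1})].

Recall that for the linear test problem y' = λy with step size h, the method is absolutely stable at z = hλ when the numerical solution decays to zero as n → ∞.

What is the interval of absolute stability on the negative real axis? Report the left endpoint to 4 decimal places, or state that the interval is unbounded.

Test eqn y'=λy, z=hλ:
  y_{n+1} = y_n + z·[1/5·y_n + 4/5·y_{n+1}] ⇒ (1 − 4/5z)y_{n+1} = (1 + 1/5z)y_n
  so R(z) = (1 + 1/5z)/(1 − 4/5z).

Find x<0 with |R(x)|<1.
x=-1.18: |R|=0.3930
x=-2: |R|=0.2308
x=-10: |R|=0.1111
x=-100: |R|=0.2346
θ=4/5≥1/2 ⇒ |1+1/5x|<|1−4/5x| ∀x<0 ⇒ stable on all of ℝ⁻.

interval (−∞, 0).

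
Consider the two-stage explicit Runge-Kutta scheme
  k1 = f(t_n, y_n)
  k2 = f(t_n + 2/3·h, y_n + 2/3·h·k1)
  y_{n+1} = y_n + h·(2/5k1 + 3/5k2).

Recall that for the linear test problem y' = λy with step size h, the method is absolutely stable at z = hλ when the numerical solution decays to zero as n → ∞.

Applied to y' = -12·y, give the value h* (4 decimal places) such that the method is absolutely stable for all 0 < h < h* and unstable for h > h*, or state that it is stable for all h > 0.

With y'=λy (z=hλ):
  k1=λy_n ⇒ h·k1=z·y_n;  k2=λ(1+2/3z)y_n ⇒ h·k2=z(1+2/3z)y_n
  y_{n+1}/y_n = 1 + 2/5z + 3/5z(1+2/3z) = 1 + z + 2/5z²
  ⇒ R(z) = 1 + z + 2/5z².

Find x<0 with |R(x)|<1.
x=-0.82: |R|=0.4490
R=1: x+2/5x²=0 ⇒ x=−5/2=-2.5000; min R=1−1/(4·2/5)=0.3750>−1
Confirm numerically:
  x=-1.890: |R|=0.53884 <1
  x=-1.719: |R|=0.46298 <1
  x=-1.650: |R|=0.43900 <1
  x=-1.539: |R|=0.40841 <1
  x=-2.955: |R|=1.53781 >1
  x=-2.931: |R|=1.50530 >1
  x=-2.645: |R|=1.15341 >1
Interval (-2.5000, 0).

(-2.5000,0); λ=-12 ⇒ h* = (5/2)/12 = 0.2083.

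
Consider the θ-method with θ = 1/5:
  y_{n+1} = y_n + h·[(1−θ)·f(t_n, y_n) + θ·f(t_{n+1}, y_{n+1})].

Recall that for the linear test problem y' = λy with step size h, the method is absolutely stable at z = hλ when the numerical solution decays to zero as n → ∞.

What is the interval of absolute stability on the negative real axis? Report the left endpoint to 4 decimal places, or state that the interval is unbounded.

(-3.3333, 0).

Set f=λy, z=hλ:
  y_{n+1} = y_n + z·[4/5·y_n + 1/5·y_{n+1}] ⇒ (1 − 1/5z)y_{n+1} = (1 + 4/5z)y_n
  ⇒ R(z) = (1 + 4/5z)/(1 − 1/5z).

Solve |R(x)|<1 on ℝ⁻.
x=-1.53: |R|=0.1715
R=−1: 1+4/5x = −1+1/5x ⇒ -3/5x=2 ⇒ x=2/(-3/5)=-3.3333
Confirm numerically:
  x=-3.209: |R|=0.95456 <1
  x=-2.644: |R|=0.72946 <1
  x=-2.222: |R|=0.53836 <1
  x=-3.823: |R|=1.16650 >1
  x=-3.694: |R|=1.12445 >1
Interval (-3.3333, 0).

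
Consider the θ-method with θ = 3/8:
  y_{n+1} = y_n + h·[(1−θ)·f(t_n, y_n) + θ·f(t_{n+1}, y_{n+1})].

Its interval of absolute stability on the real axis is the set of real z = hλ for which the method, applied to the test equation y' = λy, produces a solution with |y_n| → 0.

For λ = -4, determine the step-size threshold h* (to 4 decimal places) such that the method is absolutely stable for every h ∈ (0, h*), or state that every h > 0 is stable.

Test eqn y'=λy, z=hλ:
  y_{n+1} = y_n + z·[5/8·y_n + 3/8·y_{n+1}] ⇒ (1 − 3/8z)y_{n+1} = (1 + 5/8z)y_n
  so R(z) = (1 + 5/8z)/(1 − 3/8z).

Need |R(x)|<1, x<0.
x=-0.91: |R|=0.3215
R=−1: 1+5/8x = −1+3/8x ⇒ -1/4x=2 ⇒ x=2/(-1/4)=-8.0000
Confirm numerically:
  x=-6.974: |R|=0.92905 <1
  x=-5.787: |R|=0.82548 <1
  x=-5.414: |R|=0.78665 <1
  x=-5.033: |R|=0.74311 <1
  x=-8.580: |R|=1.03438 >1
  x=-8.491: |R|=1.02934 >1
Stable set (-8.0000, 0).

(-8.0000,0); λ=-4 ⇒ h* = (8)/4 = 2.0000.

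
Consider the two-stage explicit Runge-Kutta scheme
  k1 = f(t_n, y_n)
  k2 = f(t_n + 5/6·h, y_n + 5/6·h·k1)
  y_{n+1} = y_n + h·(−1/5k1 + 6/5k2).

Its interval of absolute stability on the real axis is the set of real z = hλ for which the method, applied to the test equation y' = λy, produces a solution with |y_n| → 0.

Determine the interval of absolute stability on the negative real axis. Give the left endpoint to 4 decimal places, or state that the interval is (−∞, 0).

z∈(-1.0000,0).

Test eqn y'=λy, z=hλ:
  k1=λy_n ⇒ h·k1=z·y_n;  k2=λ(1+5/6z)y_n ⇒ h·k2=z(1+5/6z)y_n
  y_{n+1}/y_n = 1 − 1/5z + 6/5z(1+5/6z) = 1 + z + z²
  ⇒ R(z) = 1 + z + z².

Find x<0 with |R(x)|<1.
x=-1.23: |R|=1.2829
R=1: x+1x²=0 ⇒ x=−1=-1.0000; min R=1−1/(4·1)=0.7500>−1
Confirm numerically:
  x=-0.917: |R|=0.92389 <1
  x=-0.679: |R|=0.78204 <1
  x=-0.633: |R|=0.76769 <1
  x=-0.495: |R|=0.75002 <1
  x=-1.228: |R|=1.27998 >1
  x=-1.104: |R|=1.11482 >1
So |R|<1 on (-1.0000, 0).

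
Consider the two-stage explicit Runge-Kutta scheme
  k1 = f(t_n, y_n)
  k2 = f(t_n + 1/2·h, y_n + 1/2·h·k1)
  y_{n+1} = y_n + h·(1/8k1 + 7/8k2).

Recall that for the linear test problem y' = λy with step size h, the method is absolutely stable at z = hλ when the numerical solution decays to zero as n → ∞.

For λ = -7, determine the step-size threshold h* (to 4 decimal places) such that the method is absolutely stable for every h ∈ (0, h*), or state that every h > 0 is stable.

Set f=λy, z=hλ:
  k1=λy_n ⇒ h·k1=z·y_n;  k2=λ(1+1/2z)y_n ⇒ h·k2=z(1+1/2z)y_n
  y_{n+1}/y_n = 1 + 1/8z + 7/8z(1+1/2z) = 1 + z + 7/16z²
  so R(z) = 1 + z + 7/16z².

Find x<0 with |R(x)|<1.
x=-1.51: |R|=0.4875
R=1: x+7/16x²=0 ⇒ x=−16/7=-2.2857; min R=1−1/(4·7/16)=0.4286>−1
Confirm numerically:
  x=-1.183: |R|=0.42928 <1
  x=-1.144: |R|=0.42857 <1
  x=-1.025: |R|=0.43465 <1
  x=-2.778: |R|=1.59831 >1
  x=-2.550: |R|=1.29484 >1
  x=-2.485: |R|=1.21666 >1
Stable set (-2.2857, 0).

(-2.2857,0); λ=-7 ⇒ h* = (16/7)/7 = 0.3265.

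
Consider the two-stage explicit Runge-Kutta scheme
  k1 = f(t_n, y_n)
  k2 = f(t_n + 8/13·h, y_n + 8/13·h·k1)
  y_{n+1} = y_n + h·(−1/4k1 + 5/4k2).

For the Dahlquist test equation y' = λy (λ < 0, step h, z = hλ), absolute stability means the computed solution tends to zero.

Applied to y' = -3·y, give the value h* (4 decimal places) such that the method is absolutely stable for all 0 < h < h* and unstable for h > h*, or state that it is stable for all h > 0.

With y'=λy (z=hλ):
  k1=λy_n ⇒ h·k1=z·y_n;  k2=λ(1+8/13z)y_n ⇒ h·k2=z(1+8/13z)y_n
  y_{n+1}/y_n = 1 − 1/4z + 5/4z(1+8/13z) = 1 + z + 10/13z²
  so R(z) = 1 + z + 10/13z².

Boundary: |R(x)|=1, x<0.
x=-1.41: |R|=1.1193
R=1: x+10/13x²=0 ⇒ x=−13/10=-1.3000; min R=1−1/(4·10/13)=0.6750>−1
Confirm numerically:
  x=-1.171: |R|=0.88380 <1
  x=-1.131: |R|=0.85297 <1
  x=-0.706: |R|=0.67741 <1
  x=-1.653: |R|=1.44885 >1
  x=-1.479: |R|=1.20365 >1
So |R|<1 on (-1.3000, 0).

(-1.3000,0); λ=-3 ⇒ h* = (13/10)/3 = 0.4333.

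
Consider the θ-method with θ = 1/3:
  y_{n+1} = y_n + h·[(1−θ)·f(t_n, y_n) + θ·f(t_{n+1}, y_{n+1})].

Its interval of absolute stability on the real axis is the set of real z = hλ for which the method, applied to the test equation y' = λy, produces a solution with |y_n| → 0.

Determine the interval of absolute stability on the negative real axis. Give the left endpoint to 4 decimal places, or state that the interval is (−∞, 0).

With y'=λy (z=hλ):
  y_{n+1} = y_n + z·[2/3·y_n + 1/3·y_{n+1}] ⇒ (1 − 1/3z)y_{n+1} = (1 + 2/3z)y_n
  R(z) = (1 + 2/3z)/(1 − 1/3z).

Need |R(x)|<1, x<0.
x=-0.87: |R|=0.3256
R=−1: 1+2/3x = −1+1/3x ⇒ -1/3x=2 ⇒ x=2/(-1/3)=-6.0000
Confirm numerically:
  x=-5.714: |R|=0.96718 <1
  x=-5.586: |R|=0.95178 <1
  x=-5.088: |R|=0.88724 <1
  x=-4.303: |R|=0.76763 <1
  x=-6.563: |R|=1.05887 >1
  x=-6.346: |R|=1.03702 >1
Interval (-6.0000, 0).

z∈(-6.0000,0).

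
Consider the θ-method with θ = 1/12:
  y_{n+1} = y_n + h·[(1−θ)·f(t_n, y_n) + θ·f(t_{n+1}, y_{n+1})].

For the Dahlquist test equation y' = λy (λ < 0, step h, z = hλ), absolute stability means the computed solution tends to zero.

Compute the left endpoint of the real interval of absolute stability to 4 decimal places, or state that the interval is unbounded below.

left endpoint -2.4000.

With y'=λy (z=hλ):
  y_{n+1} = y_n + z·[11/12·y_n + 1/12·y_{n+1}] ⇒ (1 − 1/12z)y_{n+1} = (1 + 11/12z)y_n
  ⇒ R(z) = (1 + 11/12z)/(1 − 1/12z).

Need |R(x)|<1, x<0.
x=-0.63: |R|=0.4014
R=−1: 1+11/12x = −1+1/12x ⇒ -5/6x=2 ⇒ x=2/(-5/6)=-2.4000
Confirm numerically:
  x=-1.787: |R|=0.55538 <1
  x=-1.293: |R|=0.16723 <1
  x=-1.203: |R|=0.09339 <1
  x=-1.058: |R|=0.02772 <1
  x=-2.968: |R|=1.37948 >1
  x=-2.533: |R|=1.09152 >1
Interval (-2.4000, 0).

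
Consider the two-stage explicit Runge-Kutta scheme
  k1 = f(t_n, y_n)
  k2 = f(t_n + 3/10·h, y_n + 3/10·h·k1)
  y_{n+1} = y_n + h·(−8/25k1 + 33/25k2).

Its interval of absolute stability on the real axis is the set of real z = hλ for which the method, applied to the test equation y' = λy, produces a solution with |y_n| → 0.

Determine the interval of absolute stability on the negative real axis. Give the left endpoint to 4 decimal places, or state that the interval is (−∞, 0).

With y'=λy (z=hλ):
  k1=λy_n ⇒ h·k1=z·y_n;  k2=λ(1+3/10z)y_n ⇒ h·k2=z(1+3/10z)y_n
  y_{n+1}/y_n = 1 − 8/25z + 33/25z(1+3/10z) = 1 + z + 99/250z²
  so R(z) = 1 + z + 99/250z².

Find x<0 with |R(x)|<1.
x=-1.56: |R|=0.4037
R=1: x+99/250x²=0 ⇒ x=−250/99=-2.5253; min R=1−1/(4·99/250)=0.3687>−1
Confirm numerically:
  x=-2.054: |R|=0.61669 <1
  x=-1.731: |R|=0.45556 <1
  x=-1.425: |R|=0.37913 <1
  x=-1.104: |R|=0.37865 <1
  x=-2.987: |R|=1.54618 >1
  x=-2.956: |R|=1.50422 >1
Interval (-2.5253, 0).

z∈(-2.5253,0).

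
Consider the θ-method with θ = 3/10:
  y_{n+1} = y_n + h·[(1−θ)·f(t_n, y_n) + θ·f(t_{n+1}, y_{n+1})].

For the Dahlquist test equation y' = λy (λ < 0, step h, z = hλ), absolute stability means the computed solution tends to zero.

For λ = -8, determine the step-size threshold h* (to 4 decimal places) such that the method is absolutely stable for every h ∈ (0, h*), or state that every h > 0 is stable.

Set f=λy, z=hλ:
  y_{n+1} = y_n + z·[7/10·y_n + 3/10·y_{n+1}] ⇒ (1 − 3/10z)y_{n+1} = (1 + 7/10z)y_n
  ⇒ R(z) = (1 + 7/10z)/(1 − 3/10z).

Boundary: |R(x)|=1, x<0.
x=-0.76: |R|=0.3811
R=−1: 1+7/10x = −1+3/10x ⇒ -2/5x=2 ⇒ x=2/(-2/5)=-5.0000
Confirm numerically:
  x=-4.379: |R|=0.89264 <1
  x=-3.913: |R|=0.79999 <1
  x=-2.549: |R|=0.44444 <1
  x=-5.373: |R|=1.05712 >1
  x=-5.248: |R|=1.03853 >1
Interval (-5.0000, 0).

(-5.0000,0); λ=-8 ⇒ h* = (5)/8 = 0.6250.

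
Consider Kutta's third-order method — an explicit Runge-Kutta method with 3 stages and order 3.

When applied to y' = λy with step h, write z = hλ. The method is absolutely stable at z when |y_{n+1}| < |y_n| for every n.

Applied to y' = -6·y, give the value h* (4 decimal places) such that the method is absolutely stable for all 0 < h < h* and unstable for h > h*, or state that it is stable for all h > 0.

(-2.5127,0); λ=-6 ⇒ h* = 0.4188.

Set f=λy, z=hλ:
  order 3, 3-stage ⇒ R(z)=1+z+z^2/2+z^3/6
  (e.g. R(-1.51)=0.05622, |R|=0.05622)

Solve |R(x)|<1 on ℝ⁻.
x=-1.51: |R|=0.0562
|R(-2.62)|=1.1853 |R(-1.62)|=0.0164 |R(-0.92)|=0.3734
Bisect:
  x_lo=-3.0441 |R|=2.1122  x_hi=-0.1673 |R|=0.8459
  mid=-1.60572 |R|=0.00656 →hi
  mid=-2.32490 |R|=0.71673 →hi
  mid=-2.68449 |R|=1.30555 →lo
  mid=-2.50470 |R|=0.98682 →hi
  mid=-2.59460 |R|=1.13974 →lo
  mid=-2.54965 |R|=1.06171 →lo
  mid=-2.52717 |R|=1.02388 →lo
  ...
  [-2.51278,-2.51260] ⇒ x*=-2.5127
Interval (-2.5127, 0).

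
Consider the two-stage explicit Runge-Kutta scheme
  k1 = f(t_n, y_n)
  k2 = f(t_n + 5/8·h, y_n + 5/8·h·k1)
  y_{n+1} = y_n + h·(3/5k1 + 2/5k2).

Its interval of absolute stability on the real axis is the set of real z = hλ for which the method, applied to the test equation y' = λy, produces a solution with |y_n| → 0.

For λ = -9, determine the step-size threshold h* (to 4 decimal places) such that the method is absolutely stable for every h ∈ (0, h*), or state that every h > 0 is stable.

With y'=λy (z=hλ):
  k1=λy_n ⇒ h·k1=z·y_n;  k2=λ(1+5/8z)y_n ⇒ h·k2=z(1+5/8z)y_n
  y_{n+1}/y_n = 1 + 3/5z + 2/5z(1+5/8z) = 1 + z + 1/4z²
  Hence R(z) = 1 + z + 1/4z².

Find x<0 with |R(x)|<1.
x=-1.34: |R|=0.1089
R=1: x+1/4x²=0 ⇒ x=−4=-4.0000; min R=1−1/(4·1/4)=0.0000>−1
Confirm numerically:
  x=-3.064: |R|=0.28302 <1
  x=-2.473: |R|=0.05593 <1
  x=-1.904: |R|=0.00230 <1
  x=-4.196: |R|=1.20560 >1
  x=-4.075: |R|=1.07641 >1
So |R|<1 on (-4.0000, 0).

(-4.0000,0); λ=-9 ⇒ h* = (4)/9 = 0.4444.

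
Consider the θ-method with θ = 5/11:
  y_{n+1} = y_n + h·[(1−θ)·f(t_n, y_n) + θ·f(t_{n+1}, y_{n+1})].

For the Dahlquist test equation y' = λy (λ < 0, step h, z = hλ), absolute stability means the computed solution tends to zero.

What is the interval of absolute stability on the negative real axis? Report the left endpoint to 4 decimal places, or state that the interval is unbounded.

Set f=λy, z=hλ:
  y_{n+1} = y_n + z·[6/11·y_n + 5/11·y_{n+1}] ⇒ (1 − 5/11z)y_{n+1} = (1 + 6/11z)y_n
  ⇒ R(z) = (1 + 6/11z)/(1 − 5/11z).

Solve |R(x)|<1 on ℝ⁻.
x=-1.79: |R|=0.0130
R=−1: 1+6/11x = −1+5/11x ⇒ -1/11x=2 ⇒ x=2/(-1/11)=-22.0000
Confirm numerically:
  x=-20.982: |R|=0.99122 <1
  x=-19.625: |R|=0.97824 <1
  x=-15.942: |R|=0.93322 <1
  x=-9.296: |R|=0.77898 <1
  x=-22.418: |R|=1.00340 >1
  x=-22.096: |R|=1.00079 >1
So |R|<1 on (-22.0000, 0).

(-22.0000, 0).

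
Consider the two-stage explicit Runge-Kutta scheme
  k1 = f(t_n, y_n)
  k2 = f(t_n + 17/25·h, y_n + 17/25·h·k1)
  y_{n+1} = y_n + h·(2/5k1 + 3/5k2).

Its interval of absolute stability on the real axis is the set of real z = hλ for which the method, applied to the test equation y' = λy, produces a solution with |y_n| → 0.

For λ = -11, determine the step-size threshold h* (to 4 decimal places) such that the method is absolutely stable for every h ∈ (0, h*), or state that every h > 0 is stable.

With y'=λy (z=hλ):
  k1=λy_n ⇒ h·k1=z·y_n;  k2=λ(1+17/25z)y_n ⇒ h·k2=z(1+17/25z)y_n
  y_{n+1}/y_n = 1 + 2/5z + 3/5z(1+17/25z) = 1 + z + 51/125z²
  Hence R(z) = 1 + z + 51/125z².

Need |R(x)|<1, x<0.
x=-1.26: |R|=0.3877
R=1: x+51/125x²=0 ⇒ x=−125/51=-2.4510; min R=1−1/(4·51/125)=0.3873>−1
Confirm numerically:
  x=-2.191: |R|=0.76760 <1
  x=-1.863: |R|=0.55307 <1
  x=-1.416: |R|=0.40206 <1
  x=-3.029: |R|=1.71434 >1
  x=-2.764: |R|=1.35300 >1
  x=-2.544: |R|=1.09655 >1
So |R|<1 on (-2.4510, 0).

(-2.4510,0); λ=-11 ⇒ h* = (125/51)/11 = 0.2228.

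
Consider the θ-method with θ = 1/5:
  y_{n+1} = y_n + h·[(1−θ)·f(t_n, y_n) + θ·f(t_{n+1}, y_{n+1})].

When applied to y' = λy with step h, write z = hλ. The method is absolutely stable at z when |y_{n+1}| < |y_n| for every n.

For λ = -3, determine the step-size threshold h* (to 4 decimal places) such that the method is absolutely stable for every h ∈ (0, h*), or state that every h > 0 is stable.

(-3.3333,0); λ=-3 ⇒ h* = (10/3)/3 = 1.1111.

On y'=λy, z=hλ:
  y_{n+1} = y_n + z·[4/5·y_n + 1/5·y_{n+1}] ⇒ (1 − 1/5z)y_{n+1} = (1 + 4/5z)y_n
  R(z) = (1 + 4/5z)/(1 − 1/5z).

Boundary: |R(x)|=1, x<0.
x=-0.49: |R|=0.5537
R=−1: 1+4/5x = −1+1/5x ⇒ -3/5x=2 ⇒ x=2/(-3/5)=-3.3333
Confirm numerically:
  x=-2.736: |R|=0.76836 <1
  x=-2.076: |R|=0.46693 <1
  x=-1.934: |R|=0.39458 <1
  x=-1.754: |R|=0.29849 <1
  x=-3.503: |R|=1.05986 >1
  x=-3.497: |R|=1.05779 >1
So |R|<1 on (-3.3333, 0).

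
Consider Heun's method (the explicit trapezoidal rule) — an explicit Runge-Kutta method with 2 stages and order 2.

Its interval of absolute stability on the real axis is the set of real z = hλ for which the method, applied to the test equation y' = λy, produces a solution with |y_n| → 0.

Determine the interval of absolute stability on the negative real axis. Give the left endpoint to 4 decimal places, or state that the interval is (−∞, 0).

z∈(-2.0000,0).

Test eqn y'=λy, z=hλ:
  order 2, 2-stage ⇒ R(z)=1+z+z^2/2
  (e.g. R(-1.42)=0.58820, |R|=0.58820)

Find x<0 with |R(x)|<1.
x=-1.42: |R|=0.5882
|R(-1.51)|=0.6300 |R(-1.37)|=0.5685 |R(-0.84)|=0.5128
Bisect:
  x_lo=-2.4357 |R|=1.5306  x_hi=-0.2571 |R|=0.7760
  mid=-1.34637 |R|=0.55999 →hi
  mid=-1.89103 |R|=0.89697 →hi
  mid=-2.16336 |R|=1.17670 →lo
  mid=-2.02719 |R|=1.02756 →lo
  mid=-1.95911 |R|=0.95995 →hi
  mid=-1.99315 |R|=0.99318 →hi
  mid=-2.01017 |R|=1.01022 →lo
  mid=-2.00166 |R|=1.00166 →lo
  ...
  [-2.00007,-1.99993] ⇒ x*=-2.0000
Interval (-2.0000, 0).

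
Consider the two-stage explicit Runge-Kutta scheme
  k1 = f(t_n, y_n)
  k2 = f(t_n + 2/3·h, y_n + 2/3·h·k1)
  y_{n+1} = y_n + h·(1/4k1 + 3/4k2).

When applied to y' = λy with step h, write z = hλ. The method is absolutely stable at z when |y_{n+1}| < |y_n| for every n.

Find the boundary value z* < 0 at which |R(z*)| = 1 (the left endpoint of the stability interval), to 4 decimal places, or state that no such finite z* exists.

z* = -2.0000.

Test eqn y'=λy, z=hλ:
  k1=λy_n ⇒ h·k1=z·y_n;  k2=λ(1+2/3z)y_n ⇒ h·k2=z(1+2/3z)y_n
  y_{n+1}/y_n = 1 + 1/4z + 3/4z(1+2/3z) = 1 + z + 1/2z²
  so R(z) = 1 + z + 1/2z².

Find x<0 with |R(x)|<1.
x=-0.42: |R|=0.6682
R=1: x+1/2x²=0 ⇒ x=−2=-2.0000; min R=1−1/(4·1/2)=0.5000>−1
Confirm numerically:
  x=-1.954: |R|=0.95506 <1
  x=-1.753: |R|=0.78350 <1
  x=-1.321: |R|=0.55152 <1
  x=-0.868: |R|=0.50871 <1
  x=-2.199: |R|=1.21880 >1
  x=-2.085: |R|=1.08861 >1
Interval (-2.0000, 0).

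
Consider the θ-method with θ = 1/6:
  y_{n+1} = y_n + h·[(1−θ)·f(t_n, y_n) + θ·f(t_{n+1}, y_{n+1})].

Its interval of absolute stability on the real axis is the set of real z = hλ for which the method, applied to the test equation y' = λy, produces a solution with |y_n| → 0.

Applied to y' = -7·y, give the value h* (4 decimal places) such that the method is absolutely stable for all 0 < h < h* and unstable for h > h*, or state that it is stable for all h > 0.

(-3.0000,0); λ=-7 ⇒ h* = (3)/7 = 0.4286.

Test eqn y'=λy, z=hλ:
  y_{n+1} = y_n + z·[5/6·y_n + 1/6·y_{n+1}] ⇒ (1 − 1/6z)y_{n+1} = (1 + 5/6z)y_n
  R(z) = (1 + 5/6z)/(1 − 1/6z).

Need |R(x)|<1, x<0.
x=-1.47: |R|=0.1807
R=−1: 1+5/6x = −1+1/6x ⇒ -2/3x=2 ⇒ x=2/(-2/3)=-3.0000
Confirm numerically:
  x=-2.777: |R|=0.89837 <1
  x=-2.725: |R|=0.87393 <1
  x=-2.650: |R|=0.83815 <1
  x=-2.345: |R|=0.68604 <1
  x=-3.177: |R|=1.07715 >1
  x=-3.166: |R|=1.07244 >1
Interval (-3.0000, 0).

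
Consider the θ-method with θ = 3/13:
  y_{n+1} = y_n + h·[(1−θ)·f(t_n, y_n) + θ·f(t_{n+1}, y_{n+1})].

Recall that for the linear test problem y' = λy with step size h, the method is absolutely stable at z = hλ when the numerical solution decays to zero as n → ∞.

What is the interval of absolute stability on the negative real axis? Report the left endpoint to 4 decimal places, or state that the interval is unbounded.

z∈(-3.7143,0).

With y'=λy (z=hλ):
  y_{n+1} = y_n + z·[10/13·y_n + 3/13·y_{n+1}] ⇒ (1 − 3/13z)y_{n+1} = (1 + 10/13z)y_n
  Hence R(z) = (1 + 10/13z)/(1 − 3/13z).

Solve |R(x)|<1 on ℝ⁻.
x=-0.66: |R|=0.4272
R=−1: 1+10/13x = −1+3/13x ⇒ -7/13x=2 ⇒ x=2/(-7/13)=-3.7143
Confirm numerically:
  x=-3.248: |R|=0.85649 <1
  x=-3.191: |R|=0.83773 <1
  x=-3.024: |R|=0.78108 <1
  x=-2.689: |R|=0.65933 <1
  x=-4.175: |R|=1.12635 >1
  x=-4.074: |R|=1.09983 >1
Stable set (-3.7143, 0).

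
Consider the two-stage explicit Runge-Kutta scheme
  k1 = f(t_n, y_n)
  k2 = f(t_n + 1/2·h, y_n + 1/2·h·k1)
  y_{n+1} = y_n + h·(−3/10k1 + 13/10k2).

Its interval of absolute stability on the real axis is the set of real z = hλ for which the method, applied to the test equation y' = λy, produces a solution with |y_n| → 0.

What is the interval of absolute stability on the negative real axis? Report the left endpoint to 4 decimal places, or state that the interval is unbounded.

Set f=λy, z=hλ:
  k1=λy_n ⇒ h·k1=z·y_n;  k2=λ(1+1/2z)y_n ⇒ h·k2=z(1+1/2z)y_n
  y_{n+1}/y_n = 1 − 3/10z + 13/10z(1+1/2z) = 1 + z + 13/20z²
  Hence R(z) = 1 + z + 13/20z².

Solve |R(x)|<1 on ℝ⁻.
x=-1.27: |R|=0.7784
R=1: x+13/20x²=0 ⇒ x=−20/13=-1.5385; min R=1−1/(4·13/20)=0.6154>−1
Confirm numerically:
  x=-1.467: |R|=0.93186 <1
  x=-1.142: |R|=0.70571 <1
  x=-0.994: |R|=0.64822 <1
  x=-1.963: |R|=1.54169 >1
  x=-1.756: |R|=1.24830 >1
Interval (-1.5385, 0).

(-1.5385, 0).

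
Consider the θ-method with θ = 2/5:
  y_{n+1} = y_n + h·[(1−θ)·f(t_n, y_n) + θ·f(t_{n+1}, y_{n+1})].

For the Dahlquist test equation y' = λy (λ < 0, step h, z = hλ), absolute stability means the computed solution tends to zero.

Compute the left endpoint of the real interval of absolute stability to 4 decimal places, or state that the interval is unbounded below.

z* = -10.0000.

Set f=λy, z=hλ:
  y_{n+1} = y_n + z·[3/5·y_n + 2/5·y_{n+1}] ⇒ (1 − 2/5z)y_{n+1} = (1 + 3/5z)y_n
  R(z) = (1 + 3/5z)/(1 − 2/5z).

Need |R(x)|<1, x<0.
x=-1.52: |R|=0.0547
R=−1: 1+3/5x = −1+2/5x ⇒ -1/5x=2 ⇒ x=2/(-1/5)=-10.0000
Confirm numerically:
  x=-8.680: |R|=0.94097 <1
  x=-6.134: |R|=0.77612 <1
  x=-5.603: |R|=0.72868 <1
  x=-10.110: |R|=1.00436 >1
  x=-10.106: |R|=1.00420 >1
So |R|<1 on (-10.0000, 0).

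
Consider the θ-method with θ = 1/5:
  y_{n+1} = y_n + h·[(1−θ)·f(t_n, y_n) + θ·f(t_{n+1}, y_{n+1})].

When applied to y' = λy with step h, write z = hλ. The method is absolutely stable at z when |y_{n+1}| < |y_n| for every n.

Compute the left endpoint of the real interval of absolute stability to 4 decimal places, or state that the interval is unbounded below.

Set f=λy, z=hλ:
  y_{n+1} = y_n + z·[4/5·y_n + 1/5·y_{n+1}] ⇒ (1 − 1/5z)y_{n+1} = (1 + 4/5z)y_n
  R(z) = (1 + 4/5z)/(1 − 1/5z).

Need |R(x)|<1, x<0.
x=-1.13: |R|=0.0783
R=−1: 1+4/5x = −1+1/5x ⇒ -3/5x=2 ⇒ x=2/(-3/5)=-3.3333
Confirm numerically:
  x=-2.147: |R|=0.50203 <1
  x=-1.409: |R|=0.09924 <1
  x=-1.396: |R|=0.09131 <1
  x=-3.617: |R|=1.09876 >1
  x=-3.557: |R|=1.07842 >1
Stable set (-3.3333, 0).

z* = -3.3333.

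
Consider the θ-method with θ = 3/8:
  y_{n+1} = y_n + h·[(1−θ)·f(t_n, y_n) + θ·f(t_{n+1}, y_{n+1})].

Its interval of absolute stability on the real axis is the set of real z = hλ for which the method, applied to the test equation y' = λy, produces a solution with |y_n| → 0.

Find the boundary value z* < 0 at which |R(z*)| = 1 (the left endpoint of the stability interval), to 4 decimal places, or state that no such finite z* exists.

z* = -8.0000.

On y'=λy, z=hλ:
  y_{n+1} = y_n + z·[5/8·y_n + 3/8·y_{n+1}] ⇒ (1 − 3/8z)y_{n+1} = (1 + 5/8z)y_n
  so R(z) = (1 + 5/8z)/(1 − 3/8z).

Find x<0 with |R(x)|<1.
x=-1.59: |R|=0.0039
R=−1: 1+5/8x = −1+3/8x ⇒ -1/4x=2 ⇒ x=2/(-1/4)=-8.0000
Confirm numerically:
  x=-7.635: |R|=0.97638 <1
  x=-6.849: |R|=0.91936 <1
  x=-4.477: |R|=0.67122 <1
  x=-4.031: |R|=0.60494 <1
  x=-8.333: |R|=1.02018 >1
  x=-8.198: |R|=1.01215 >1
  x=-8.068: |R|=1.00422 >1
So |R|<1 on (-8.0000, 0).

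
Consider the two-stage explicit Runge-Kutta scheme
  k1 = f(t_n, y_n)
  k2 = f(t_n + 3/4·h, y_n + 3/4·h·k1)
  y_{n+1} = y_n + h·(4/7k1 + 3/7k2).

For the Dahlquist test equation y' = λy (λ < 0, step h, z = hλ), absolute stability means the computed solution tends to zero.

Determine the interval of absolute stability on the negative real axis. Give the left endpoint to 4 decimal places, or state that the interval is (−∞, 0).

On y'=λy, z=hλ:
  k1=λy_n ⇒ h·k1=z·y_n;  k2=λ(1+3/4z)y_n ⇒ h·k2=z(1+3/4z)y_n
  y_{n+1}/y_n = 1 + 4/7z + 3/7z(1+3/4z) = 1 + z + 9/28z²
  so R(z) = 1 + z + 9/28z².

Need |R(x)|<1, x<0.
x=-1.73: |R|=0.2320
R=1: x+9/28x²=0 ⇒ x=−28/9=-3.1111; min R=1−1/(4·9/28)=0.2222>−1
Confirm numerically:
  x=-3.057: |R|=0.94683 <1
  x=-2.639: |R|=0.59953 <1
  x=-2.542: |R|=0.53500 <1
  x=-3.299: |R|=1.19924 >1
  x=-3.276: |R|=1.17363 >1
Interval (-3.1111, 0).

z∈(-3.1111,0).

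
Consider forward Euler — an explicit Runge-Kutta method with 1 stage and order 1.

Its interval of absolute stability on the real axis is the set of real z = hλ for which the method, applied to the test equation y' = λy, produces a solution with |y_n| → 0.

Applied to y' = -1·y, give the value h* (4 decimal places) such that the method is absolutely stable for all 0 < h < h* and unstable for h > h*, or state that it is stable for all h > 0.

(-2.0000,0); λ=-1 ⇒ h* = 2.0000.

Test eqn y'=λy, z=hλ:
  order 1, 1-stage ⇒ R(z)=1+z
  (e.g. R(-1.51)=-0.51000, |R|=0.51000)

Find x<0 with |R(x)|<1.
x=-1.51: |R|=0.5100
|R(-2.28)|=1.2800 |R(-0.75)|=0.2500 |R(-0.57)|=0.4300
Bisect:
  x_lo=-2.8106 |R|=1.8106  x_hi=-0.3796 |R|=0.6204
  mid=-1.59510 |R|=0.59510 →hi
  mid=-2.20283 |R|=1.20283 →lo
  mid=-1.89897 |R|=0.89897 →hi
  mid=-2.05090 |R|=1.05090 →lo
  mid=-1.97493 |R|=0.97493 →hi
  mid=-2.01292 |R|=1.01292 →lo
  mid=-1.99392 |R|=0.99392 →hi
  ...
  [-2.00001,-1.99986] ⇒ x*=-2.0000
Interval (-2.0000, 0).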